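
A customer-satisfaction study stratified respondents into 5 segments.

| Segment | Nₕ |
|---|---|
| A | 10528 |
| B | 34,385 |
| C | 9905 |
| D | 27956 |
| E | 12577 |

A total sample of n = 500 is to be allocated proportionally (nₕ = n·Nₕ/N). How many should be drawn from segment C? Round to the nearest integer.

N = 10528 + 34385 + 9905 + 27956 + 12577 = 95351.
n_C = 500·9905/95351 = 51.940... → 52.

52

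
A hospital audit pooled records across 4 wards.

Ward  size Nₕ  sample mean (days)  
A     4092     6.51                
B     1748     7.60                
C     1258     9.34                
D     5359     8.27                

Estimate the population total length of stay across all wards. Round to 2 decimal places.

95992.37

Estimate total by summing Nₕ·x̄ₕ over strata.
4092·6.51 + 1748·7.60 + 1258·9.34 + 5359·8.27 = 26638.92 + 13284.8 + 11749.72 + 44318.93 = 95992.37.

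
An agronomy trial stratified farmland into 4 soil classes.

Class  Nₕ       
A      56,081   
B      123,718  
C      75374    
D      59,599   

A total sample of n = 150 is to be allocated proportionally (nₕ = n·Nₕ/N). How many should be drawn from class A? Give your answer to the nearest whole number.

27

Share of class A = 56081/314772 = 0.17816.
Allocate 150 × 0.17816 = 26.725... → 27.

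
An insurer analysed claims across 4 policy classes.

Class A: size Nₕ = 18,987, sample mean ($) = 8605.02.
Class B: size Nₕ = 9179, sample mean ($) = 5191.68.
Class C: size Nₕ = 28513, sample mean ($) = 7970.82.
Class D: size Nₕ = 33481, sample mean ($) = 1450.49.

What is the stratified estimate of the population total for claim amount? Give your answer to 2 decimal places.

486873791.81

Estimate total by summing Nₕ·x̄ₕ over strata.
18987·8605.02 + 9179·5191.68 + 28513·7970.82 + 33481·1450.49 = 163383514.74 + 47654430.72 + 227271990.66 + 48563855.69 = 486873791.81.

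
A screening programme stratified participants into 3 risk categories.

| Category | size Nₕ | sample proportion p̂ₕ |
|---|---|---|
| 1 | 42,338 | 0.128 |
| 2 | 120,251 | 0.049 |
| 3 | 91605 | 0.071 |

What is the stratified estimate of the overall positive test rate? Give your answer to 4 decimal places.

0.0701

Wₕ = Nₕ/N with N = 254194: 0.1666, 0.4731, 0.3604.
p̂_st = 0.1666·0.128 + 0.4731·0.049 + 0.3604·0.071 ≈ 0.070086... → 0.0701.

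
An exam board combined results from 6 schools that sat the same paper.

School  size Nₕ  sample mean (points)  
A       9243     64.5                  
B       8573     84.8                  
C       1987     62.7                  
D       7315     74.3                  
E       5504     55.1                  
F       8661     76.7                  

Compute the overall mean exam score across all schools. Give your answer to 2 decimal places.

N = 41283; weights Wₕ = Nₕ/N = (0.2239, 0.2077, 0.0481, 0.1772, 0.1333, 0.2098).
x̄_st = Σ Wₕ·x̄ₕ = 0.2239·64.5 + 0.2077·84.8 + 0.0481·62.7 + 0.1772·74.3 + 0.1333·55.1 + 0.2098·76.7 ≈ 71.6717...
→ 71.67.

71.67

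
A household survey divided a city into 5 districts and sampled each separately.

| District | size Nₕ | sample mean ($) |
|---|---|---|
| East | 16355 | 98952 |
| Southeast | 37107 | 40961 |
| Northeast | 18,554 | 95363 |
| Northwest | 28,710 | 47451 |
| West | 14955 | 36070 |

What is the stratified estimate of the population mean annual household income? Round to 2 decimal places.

58863.69

N = 115681; weights Wₕ = Nₕ/N = (0.1414, 0.3208, 0.1604, 0.2482, 0.1293).
x̄_st = Σ Wₕ·x̄ₕ = 0.1414·98952 + 0.3208·40961 + 0.1604·95363 + 0.2482·47451 + 0.1293·36070 ≈ 58863.6850...
→ 58863.69.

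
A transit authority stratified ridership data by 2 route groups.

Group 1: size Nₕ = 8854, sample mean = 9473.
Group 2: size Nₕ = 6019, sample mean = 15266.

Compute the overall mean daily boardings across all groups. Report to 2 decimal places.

11817.39

x̄_st = (Σ Nₕx̄ₕ) / (Σ Nₕ) = (8854·9473 + 6019·15266) / 14873
= 175759996 / 14873 = 11817.3869... → 11817.39.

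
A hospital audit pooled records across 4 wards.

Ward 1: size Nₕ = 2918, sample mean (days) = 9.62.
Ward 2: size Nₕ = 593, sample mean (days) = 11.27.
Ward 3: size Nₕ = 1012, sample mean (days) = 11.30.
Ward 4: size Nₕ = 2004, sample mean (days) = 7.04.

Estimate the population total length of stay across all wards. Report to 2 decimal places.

60298.03

1: 2918·9.62 = 28071.16
2: 593·11.27 = 6683.11
3: 1012·11.30 = 11435.6
4: 2004·7.04 = 14108.16
τ̂ = Σ Nₕx̄ₕ = 60298.03.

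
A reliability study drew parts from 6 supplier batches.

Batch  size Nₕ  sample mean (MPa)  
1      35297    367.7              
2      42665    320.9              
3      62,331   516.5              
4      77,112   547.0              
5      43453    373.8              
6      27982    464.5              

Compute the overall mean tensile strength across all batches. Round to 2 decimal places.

N = 288840; weights Wₕ = Nₕ/N = (0.1222, 0.1477, 0.2158, 0.2670, 0.1504, 0.0969).
x̄_st = Σ Wₕ·x̄ₕ = 0.1222·367.7 + 0.1477·320.9 + 0.2158·516.5 + 0.2670·547.0 + 0.1504·373.8 + 0.0969·464.5 ≈ 451.0611...
→ 451.06.

451.06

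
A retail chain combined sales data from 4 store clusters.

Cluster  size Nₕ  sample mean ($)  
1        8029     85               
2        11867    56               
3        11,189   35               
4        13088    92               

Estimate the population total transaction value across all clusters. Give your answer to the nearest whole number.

2942728

1: 8029·85 = 682465
2: 11867·56 = 664552
3: 11189·35 = 391615
4: 13088·92 = 1204096
τ̂ = Σ Nₕx̄ₕ = 2942728.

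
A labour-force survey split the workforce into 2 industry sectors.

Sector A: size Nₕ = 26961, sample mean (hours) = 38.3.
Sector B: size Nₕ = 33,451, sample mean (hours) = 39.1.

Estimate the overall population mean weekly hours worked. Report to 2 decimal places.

38.74

x̄_st = (Σ Nₕx̄ₕ) / (Σ Nₕ) = (26961·38.3 + 33451·39.1) / 60412
= 2340540.4 / 60412 = 38.7430... → 38.74.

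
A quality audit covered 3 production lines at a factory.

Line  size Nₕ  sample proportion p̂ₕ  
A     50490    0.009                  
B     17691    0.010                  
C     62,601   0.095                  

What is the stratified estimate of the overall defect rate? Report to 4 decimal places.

Wₕ = Nₕ/N with N = 130782: 0.3861, 0.1353, 0.4787.
p̂_st = 0.3861·0.009 + 0.1353·0.010 + 0.4787·0.095 ≈ 0.050301... → 0.0503.

0.0503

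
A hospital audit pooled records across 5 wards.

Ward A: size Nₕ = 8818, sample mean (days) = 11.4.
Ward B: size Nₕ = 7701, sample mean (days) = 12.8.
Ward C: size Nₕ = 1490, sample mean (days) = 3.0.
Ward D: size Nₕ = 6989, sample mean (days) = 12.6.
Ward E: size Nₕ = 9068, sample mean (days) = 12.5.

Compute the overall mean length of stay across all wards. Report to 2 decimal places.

N = 8818 + 7701 + 1490 + 6989 + 9068 = 34066.
Weight each subgroup mean by Nₕ/N and sum.
Σ Nₕx̄ₕ = 8818·11.4 + 7701·12.8 + 1490·3.0 + 6989·12.6 + 9068·12.5 = 100525.2 + 98572.8 + 4470 + 88061.4 + 113350 = 404979.4.
Divide by N: 404979.4 / 34066 = 11.8881... → 11.89.

11.89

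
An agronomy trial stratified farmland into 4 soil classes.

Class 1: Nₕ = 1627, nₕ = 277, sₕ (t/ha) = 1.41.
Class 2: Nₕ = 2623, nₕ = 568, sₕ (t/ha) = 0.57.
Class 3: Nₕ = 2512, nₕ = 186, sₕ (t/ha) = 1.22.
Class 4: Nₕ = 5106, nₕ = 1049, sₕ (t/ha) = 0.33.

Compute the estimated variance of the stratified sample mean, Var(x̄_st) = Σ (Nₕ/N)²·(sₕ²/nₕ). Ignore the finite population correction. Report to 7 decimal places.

N = 11868. Term for each stratum: Wₕ²sₕ²/nₕ.
Var(x̄_st) = 0.0001348896 + 0.0000279411 + 0.0003585014 + 0.0000192158 = 0.0005405479 → 0.0005405.

0.0005405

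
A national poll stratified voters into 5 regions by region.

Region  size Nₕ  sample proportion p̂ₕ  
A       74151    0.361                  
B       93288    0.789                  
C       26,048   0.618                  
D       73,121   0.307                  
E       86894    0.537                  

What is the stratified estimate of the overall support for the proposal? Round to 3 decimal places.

N = 74151 + 93288 + 26048 + 73121 + 86894 = 353502.
Overall proportion = Σ (Nₕ/N)·p̂ₕ.
Σ Nₕp̂ₕ = 26768.511 + 73604.232 + 16097.664 + 22448.147 + 46662.078 = 185580.632.
185580.632 / 353502 = 0.52498... → 0.525.

0.525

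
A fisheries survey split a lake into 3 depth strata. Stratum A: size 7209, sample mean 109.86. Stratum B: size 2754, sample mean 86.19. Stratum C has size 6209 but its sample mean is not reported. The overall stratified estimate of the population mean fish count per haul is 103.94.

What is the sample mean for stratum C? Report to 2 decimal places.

104.94

Σ Nₕx̄ₕ = N·μ, so 6209·x̄_C = 16172·103.94 − (7209·109.86 + 2754·86.19).
= 1680917.68 − 1029348 = 651569.68.
x̄_C = 651569.68 / 6209 = 104.9396... → 104.94.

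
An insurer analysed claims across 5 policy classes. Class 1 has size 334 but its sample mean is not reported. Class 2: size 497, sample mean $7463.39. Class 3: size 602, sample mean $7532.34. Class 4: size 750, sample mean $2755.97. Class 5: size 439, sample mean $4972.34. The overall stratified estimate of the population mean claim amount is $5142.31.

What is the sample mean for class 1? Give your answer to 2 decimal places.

Σ Nₕx̄ₕ = N·μ, so 334·x̄_1 = 2622·5142.31 − (497·7463.39 + 602·7532.34 + 750·2755.97 + 439·4972.34).
= 13483136.82 − 12493608.27 = 989528.55.
x̄_1 = 989528.55 / 334 = 2962.6603... → 2962.66.

2962.66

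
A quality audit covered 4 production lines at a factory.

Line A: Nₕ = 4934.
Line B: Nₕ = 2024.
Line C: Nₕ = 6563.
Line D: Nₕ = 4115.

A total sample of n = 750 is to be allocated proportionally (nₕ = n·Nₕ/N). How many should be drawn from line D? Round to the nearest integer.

175

Share of line D = 4115/17636 = 0.23333.
Allocate 750 × 0.23333 = 174.997... → 175.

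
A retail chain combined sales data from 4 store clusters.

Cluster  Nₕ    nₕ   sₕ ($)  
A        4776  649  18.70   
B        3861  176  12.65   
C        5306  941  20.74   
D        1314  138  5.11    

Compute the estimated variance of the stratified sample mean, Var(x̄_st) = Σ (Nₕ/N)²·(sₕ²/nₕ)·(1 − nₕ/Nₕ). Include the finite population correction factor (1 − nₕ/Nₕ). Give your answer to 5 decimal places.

N = 15257. Term for each stratum: Wₕ²sₕ²/nₕ·(1−nₕ/Nₕ).
Var(x̄_st) = 0.04562459 + 0.05557345 + 0.04548216 + 0.00125611 = 0.14793632 → 0.14794.

0.14794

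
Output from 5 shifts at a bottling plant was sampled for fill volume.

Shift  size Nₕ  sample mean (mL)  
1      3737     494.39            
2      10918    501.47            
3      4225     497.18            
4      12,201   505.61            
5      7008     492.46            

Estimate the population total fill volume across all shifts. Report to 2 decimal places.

1: 3737·494.39 = 1847535.43
2: 10918·501.47 = 5475049.46
3: 4225·497.18 = 2100585.5
4: 12201·505.61 = 6168947.61
5: 7008·492.46 = 3451159.68
τ̂ = Σ Nₕx̄ₕ = 19043277.68.

19043277.68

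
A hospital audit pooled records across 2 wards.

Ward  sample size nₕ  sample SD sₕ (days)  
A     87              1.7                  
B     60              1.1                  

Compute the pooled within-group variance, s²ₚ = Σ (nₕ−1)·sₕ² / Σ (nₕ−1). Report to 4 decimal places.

A: (87−1)·1.7² = 86·2.89 = 248.54
B: (60−1)·1.1² = 59·1.21 = 71.39
Numerator = 319.93; denominator = Σ(nₕ−1) = 145.
s²ₚ = 319.93/145 = 2.206414... → 2.2064.

2.2064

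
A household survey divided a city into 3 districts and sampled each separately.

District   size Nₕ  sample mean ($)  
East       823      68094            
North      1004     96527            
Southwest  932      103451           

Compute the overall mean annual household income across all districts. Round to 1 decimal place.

N = 2759; weights Wₕ = Nₕ/N = (0.2983, 0.3639, 0.3378).
x̄_st = Σ Wₕ·x̄ₕ = 0.2983·68094 + 0.3639·96527 + 0.3378·103451 ≈ 90384.488...
→ 90384.5.

90384.5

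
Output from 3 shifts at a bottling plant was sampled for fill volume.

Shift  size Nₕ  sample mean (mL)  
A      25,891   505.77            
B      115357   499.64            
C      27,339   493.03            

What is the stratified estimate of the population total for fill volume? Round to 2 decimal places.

A: 25891·505.77 = 13094891.07
B: 115357·499.64 = 57636971.48
C: 27339·493.03 = 13478947.17
τ̂ = Σ Nₕx̄ₕ = 84210809.72.

84210809.72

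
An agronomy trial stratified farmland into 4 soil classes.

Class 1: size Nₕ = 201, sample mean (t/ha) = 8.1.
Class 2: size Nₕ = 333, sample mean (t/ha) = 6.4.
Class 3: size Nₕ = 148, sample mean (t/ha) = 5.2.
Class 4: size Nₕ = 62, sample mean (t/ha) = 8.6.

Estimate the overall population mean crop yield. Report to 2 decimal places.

N = 201 + 333 + 148 + 62 = 744.
Overall mean = Σ (Nₕ/N)·x̄ₕ — weight by population share, not a simple average.
Σ Nₕx̄ₕ = 201·8.1 + 333·6.4 + 148·5.2 + 62·8.6 = 1628.1 + 2131.2 + 769.6 + 533.2 = 5062.1.
Divide by N: 5062.1 / 744 = 6.8039... → 6.80.

6.80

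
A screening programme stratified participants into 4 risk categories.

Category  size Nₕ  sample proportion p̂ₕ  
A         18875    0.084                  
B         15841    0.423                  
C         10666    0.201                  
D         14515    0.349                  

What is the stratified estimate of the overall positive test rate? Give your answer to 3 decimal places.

0.259

Wₕ = Nₕ/N with N = 59897: 0.3151, 0.2645, 0.1781, 0.2423.
p̂_st = 0.3151·0.084 + 0.2645·0.423 + 0.1781·0.201 + 0.2423·0.349 ≈ 0.25871... → 0.259.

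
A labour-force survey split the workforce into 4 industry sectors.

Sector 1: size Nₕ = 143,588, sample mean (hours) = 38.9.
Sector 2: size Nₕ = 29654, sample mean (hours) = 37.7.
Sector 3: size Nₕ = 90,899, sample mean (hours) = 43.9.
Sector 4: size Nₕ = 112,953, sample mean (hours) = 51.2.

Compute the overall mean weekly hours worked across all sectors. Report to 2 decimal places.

43.70

N = 143588 + 29654 + 90899 + 112953 = 377094.
Weight each subgroup mean by Nₕ/N and sum.
Σ Nₕx̄ₕ = 143588·38.9 + 29654·37.7 + 90899·43.9 + 112953·51.2 = 5585573.2 + 1117955.8 + 3990466.1 + 5783193.6 = 16477188.7.
Divide by N: 16477188.7 / 377094 = 43.6952... → 43.70.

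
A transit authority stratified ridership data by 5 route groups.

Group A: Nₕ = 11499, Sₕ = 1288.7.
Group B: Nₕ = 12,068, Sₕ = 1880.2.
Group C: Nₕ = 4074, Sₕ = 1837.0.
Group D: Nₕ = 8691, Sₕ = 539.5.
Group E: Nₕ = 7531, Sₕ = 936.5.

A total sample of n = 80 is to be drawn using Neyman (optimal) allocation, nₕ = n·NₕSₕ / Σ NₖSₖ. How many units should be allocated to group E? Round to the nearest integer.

A: NₕSₕ = 11499·1288.7 = 14818761.3
B: NₕSₕ = 12068·1880.2 = 22690253.6
C: NₕSₕ = 4074·1837.0 = 7483938
D: NₕSₕ = 8691·539.5 = 4688794.5
E: NₕSₕ = 7531·936.5 = 7052781.5
Σ NₕSₕ = 56734528.9.
n_E = 80·7052781.5/56734528.9 = 9.945... → 10.

10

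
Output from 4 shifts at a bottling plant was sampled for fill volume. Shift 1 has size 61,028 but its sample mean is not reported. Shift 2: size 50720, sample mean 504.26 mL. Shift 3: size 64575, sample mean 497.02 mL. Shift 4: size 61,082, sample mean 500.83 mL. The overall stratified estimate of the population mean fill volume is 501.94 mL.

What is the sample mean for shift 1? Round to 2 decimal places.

506.33

Σ Nₕx̄ₕ = N·μ, so 61028·x̄_1 = 237405·501.94 − (50720·504.26 + 64575·497.02 + 61082·500.83).
= 119163065.7 − 88262831.76 = 30900233.94.
x̄_1 = 30900233.94 / 61028 = 506.3288... → 506.33.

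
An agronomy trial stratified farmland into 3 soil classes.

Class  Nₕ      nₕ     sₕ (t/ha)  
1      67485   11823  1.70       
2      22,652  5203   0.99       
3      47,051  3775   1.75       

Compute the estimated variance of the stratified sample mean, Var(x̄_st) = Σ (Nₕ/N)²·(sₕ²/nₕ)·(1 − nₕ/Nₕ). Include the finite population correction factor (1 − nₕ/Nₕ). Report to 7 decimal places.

0.0001405

N = 137188; Wₕ = Nₕ/N.
class 1: (67485/137188)²·1.70²/11823·(1 − 11823/67485) = 0.0000487870
class 2: (22652/137188)²·0.99²/5203·(1 − 5203/22652) = 0.0000039560
class 3: (47051/137188)²·1.75²/3775·(1 − 3775/47051) = 0.0000877693
Sum = 0.0001405124 → 0.0001405.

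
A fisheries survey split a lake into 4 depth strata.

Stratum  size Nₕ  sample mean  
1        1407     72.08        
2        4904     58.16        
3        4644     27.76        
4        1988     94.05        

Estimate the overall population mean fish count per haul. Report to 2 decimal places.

54.28

N = 1407 + 4904 + 4644 + 1988 = 12943.
The stratified mean weights each stratum mean by its population share Nₕ/N.
Σ Nₕx̄ₕ = 1407·72.08 + 4904·58.16 + 4644·27.76 + 1988·94.05 = 101416.56 + 285216.64 + 128917.44 + 186971.4 = 702522.04.
Divide by N: 702522.04 / 12943 = 54.2781... → 54.28.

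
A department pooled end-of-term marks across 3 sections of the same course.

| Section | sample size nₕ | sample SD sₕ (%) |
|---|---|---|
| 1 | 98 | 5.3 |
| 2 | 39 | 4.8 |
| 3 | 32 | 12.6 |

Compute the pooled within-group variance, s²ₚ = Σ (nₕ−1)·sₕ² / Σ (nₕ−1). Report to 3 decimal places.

1: (98−1)·5.3² = 97·28.09 = 2724.73
2: (39−1)·4.8² = 38·23.04 = 875.52
3: (32−1)·12.6² = 31·158.76 = 4921.56
Numerator = 8521.81; denominator = Σ(nₕ−1) = 166.
s²ₚ = 8521.81/166 = 51.33620... → 51.336.

51.336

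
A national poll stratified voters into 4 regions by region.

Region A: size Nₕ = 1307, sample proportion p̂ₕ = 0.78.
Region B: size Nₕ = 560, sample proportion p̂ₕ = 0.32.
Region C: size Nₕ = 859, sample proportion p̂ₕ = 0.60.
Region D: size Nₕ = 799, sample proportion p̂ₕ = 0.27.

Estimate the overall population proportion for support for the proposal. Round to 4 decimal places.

0.5475

N = 1307 + 560 + 859 + 799 = 3525.
Overall proportion = Σ (Nₕ/N)·p̂ₕ.
Σ Nₕp̂ₕ = 1019.46 + 179.2 + 515.4 + 215.73 = 1929.79.
1929.79 / 3525 = 0.547458... → 0.5475.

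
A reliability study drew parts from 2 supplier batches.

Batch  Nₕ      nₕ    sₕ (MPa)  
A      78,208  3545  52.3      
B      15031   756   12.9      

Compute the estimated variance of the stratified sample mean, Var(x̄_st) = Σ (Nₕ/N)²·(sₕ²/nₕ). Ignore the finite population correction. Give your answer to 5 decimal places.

0.54859

N = 93239; Wₕ = Nₕ/N.
batch A: (78208/93239)²·52.3²/3545 = 0.54286805
batch B: (15031/93239)²·12.9²/756 = 0.00572055
Sum = 0.54858861 → 0.54859.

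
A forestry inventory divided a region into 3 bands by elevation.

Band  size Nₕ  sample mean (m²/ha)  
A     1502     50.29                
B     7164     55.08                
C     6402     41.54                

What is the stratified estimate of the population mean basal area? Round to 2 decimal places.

48.85

N = 1502 + 7164 + 6402 = 15068.
The stratified mean weights each stratum mean by its population share Nₕ/N.
Σ Nₕx̄ₕ = 1502·50.29 + 7164·55.08 + 6402·41.54 = 75535.58 + 394593.12 + 265939.08 = 736067.78.
Divide by N: 736067.78 / 15068 = 48.8497... → 48.85.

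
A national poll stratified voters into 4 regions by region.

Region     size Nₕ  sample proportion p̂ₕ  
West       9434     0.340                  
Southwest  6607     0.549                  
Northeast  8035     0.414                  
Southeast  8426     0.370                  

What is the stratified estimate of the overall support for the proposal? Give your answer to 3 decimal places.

0.409

N = 9434 + 6607 + 8035 + 8426 = 32502.
Overall proportion = Σ (Nₕ/N)·p̂ₕ.
Σ Nₕp̂ₕ = 3207.56 + 3627.243 + 3326.49 + 3117.62 = 13278.913.
13278.913 / 32502 = 0.40856... → 0.409.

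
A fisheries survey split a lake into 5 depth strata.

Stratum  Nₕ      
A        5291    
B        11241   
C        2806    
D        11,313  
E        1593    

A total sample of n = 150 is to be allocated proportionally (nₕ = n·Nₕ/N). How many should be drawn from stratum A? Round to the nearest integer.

25

N = 5291 + 11241 + 2806 + 11313 + 1593 = 32244.
n_A = 150·5291/32244 = 24.614... → 25.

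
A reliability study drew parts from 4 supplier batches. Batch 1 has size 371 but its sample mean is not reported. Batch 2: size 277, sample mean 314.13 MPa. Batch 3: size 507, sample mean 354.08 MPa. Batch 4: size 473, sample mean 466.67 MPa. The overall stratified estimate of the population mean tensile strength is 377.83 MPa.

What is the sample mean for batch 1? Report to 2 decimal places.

344.58

Σ Nₕx̄ₕ = N·μ, so 371·x̄_1 = 1628·377.83 − (277·314.13 + 507·354.08 + 473·466.67).
= 615107.24 − 487267.48 = 127839.76.
x̄_1 = 127839.76 / 371 = 344.5816... → 344.58.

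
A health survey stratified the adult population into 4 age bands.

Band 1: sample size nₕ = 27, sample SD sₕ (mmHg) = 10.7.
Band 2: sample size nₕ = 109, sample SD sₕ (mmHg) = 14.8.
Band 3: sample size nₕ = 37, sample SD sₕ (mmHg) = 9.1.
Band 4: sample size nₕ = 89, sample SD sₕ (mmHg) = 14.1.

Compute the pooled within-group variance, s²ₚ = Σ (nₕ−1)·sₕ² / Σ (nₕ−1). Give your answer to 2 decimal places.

182.59

1: (27−1)·10.7² = 26·114.49 = 2976.74
2: (109−1)·14.8² = 108·219.04 = 23656.32
3: (37−1)·9.1² = 36·82.81 = 2981.16
4: (89−1)·14.1² = 88·198.81 = 17495.28
Numerator = 47109.5; denominator = Σ(nₕ−1) = 258.
s²ₚ = 47109.5/258 = 182.5950... → 182.59.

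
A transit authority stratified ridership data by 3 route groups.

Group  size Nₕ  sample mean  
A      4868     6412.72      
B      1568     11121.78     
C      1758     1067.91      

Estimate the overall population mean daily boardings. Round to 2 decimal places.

6167.13

N = 4868 + 1568 + 1758 = 8194.
Overall mean = Σ (Nₕ/N)·x̄ₕ — weight by population share, not a simple average.
Σ Nₕx̄ₕ = 4868·6412.72 + 1568·11121.78 + 1758·1067.91 = 31217120.96 + 17438951.04 + 1877385.78 = 50533457.78.
Divide by N: 50533457.78 / 8194 = 6167.1293... → 6167.13.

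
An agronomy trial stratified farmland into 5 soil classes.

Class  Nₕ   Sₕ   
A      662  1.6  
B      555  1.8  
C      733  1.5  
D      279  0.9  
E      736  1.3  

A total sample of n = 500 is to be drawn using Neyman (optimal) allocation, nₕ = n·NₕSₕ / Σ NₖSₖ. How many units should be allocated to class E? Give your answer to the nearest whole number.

Σ NₕSₕ = 662·1.6 + 555·1.8 + 733·1.5 + 279·0.9 + 736·1.3 = 4365.6.
Share for E: 956.8/4365.6 = 0.21917.
n_E = 500 × 0.21917 = 109.584... → 110.

110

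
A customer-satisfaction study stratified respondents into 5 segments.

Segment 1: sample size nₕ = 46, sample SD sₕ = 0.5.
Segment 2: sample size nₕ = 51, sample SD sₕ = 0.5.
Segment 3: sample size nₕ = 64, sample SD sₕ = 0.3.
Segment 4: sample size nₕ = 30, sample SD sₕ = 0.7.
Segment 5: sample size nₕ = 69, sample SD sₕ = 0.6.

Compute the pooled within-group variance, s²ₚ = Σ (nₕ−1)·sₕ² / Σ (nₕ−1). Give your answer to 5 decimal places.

1: (46−1)·0.5² = 45·0.25 = 11.25
2: (51−1)·0.5² = 50·0.25 = 12.5
3: (64−1)·0.3² = 63·0.09 = 5.67
4: (30−1)·0.7² = 29·0.49 = 14.21
5: (69−1)·0.6² = 68·0.36 = 24.48
Numerator = 68.11; denominator = Σ(nₕ−1) = 255.
s²ₚ = 68.11/255 = 0.2670980... → 0.26710.

0.26710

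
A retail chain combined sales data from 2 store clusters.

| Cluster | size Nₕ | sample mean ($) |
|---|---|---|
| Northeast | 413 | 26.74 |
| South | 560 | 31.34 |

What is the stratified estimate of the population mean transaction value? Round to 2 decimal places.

N = 413 + 560 = 973.
The stratified mean weights each stratum mean by its population share Nₕ/N.
Σ Nₕx̄ₕ = 413·26.74 + 560·31.34 = 11043.62 + 17550.4 = 28594.02.
Divide by N: 28594.02 / 973 = 29.3875... → 29.39.

29.39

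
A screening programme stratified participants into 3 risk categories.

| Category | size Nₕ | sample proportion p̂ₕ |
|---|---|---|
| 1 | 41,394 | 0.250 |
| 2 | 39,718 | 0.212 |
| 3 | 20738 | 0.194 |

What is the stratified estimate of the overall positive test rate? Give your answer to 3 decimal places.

0.224

Wₕ = Nₕ/N with N = 101850: 0.4064, 0.3900, 0.2036.
p̂_st = 0.4064·0.250 + 0.3900·0.212 + 0.2036·0.194 ≈ 0.22378... → 0.224.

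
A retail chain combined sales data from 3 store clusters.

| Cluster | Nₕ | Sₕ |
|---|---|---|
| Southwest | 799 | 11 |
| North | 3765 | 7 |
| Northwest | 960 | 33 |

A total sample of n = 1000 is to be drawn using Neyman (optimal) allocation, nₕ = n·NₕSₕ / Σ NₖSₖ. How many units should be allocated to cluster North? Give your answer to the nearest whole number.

Σ NₕSₕ = 799·11 + 3765·7 + 960·33 = 66824.
Share for North: 26355/66824 = 0.39439.
n_North = 1000 × 0.39439 = 394.394... → 394.

394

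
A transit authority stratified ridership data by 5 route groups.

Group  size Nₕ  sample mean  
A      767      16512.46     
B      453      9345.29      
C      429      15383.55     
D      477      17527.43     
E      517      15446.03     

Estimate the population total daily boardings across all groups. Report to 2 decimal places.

A: 767·16512.46 = 12665056.82
B: 453·9345.29 = 4233416.37
C: 429·15383.55 = 6599542.95
D: 477·17527.43 = 8360584.11
E: 517·15446.03 = 7985597.51
τ̂ = Σ Nₕx̄ₕ = 39844197.76.

39844197.76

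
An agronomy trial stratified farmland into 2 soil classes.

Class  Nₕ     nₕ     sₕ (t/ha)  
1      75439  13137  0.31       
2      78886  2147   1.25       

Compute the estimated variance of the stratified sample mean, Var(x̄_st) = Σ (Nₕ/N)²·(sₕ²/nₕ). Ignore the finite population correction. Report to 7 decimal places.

0.0001919

N = 154325; Wₕ = Nₕ/N.
class 1: (75439/154325)²·0.31²/13137 = 0.0000017480
class 2: (78886/154325)²·1.25²/2147 = 0.0001901583
Sum = 0.0001919063 → 0.0001919.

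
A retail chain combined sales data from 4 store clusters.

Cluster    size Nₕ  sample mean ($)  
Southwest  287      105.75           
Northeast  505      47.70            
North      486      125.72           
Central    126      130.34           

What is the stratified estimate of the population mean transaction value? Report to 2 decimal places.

93.99

N = 287 + 505 + 486 + 126 = 1404.
The stratified mean weights each stratum mean by its population share Nₕ/N.
Σ Nₕx̄ₕ = 287·105.75 + 505·47.70 + 486·125.72 + 126·130.34 = 30350.25 + 24088.5 + 61099.92 + 16422.84 = 131961.51.
Divide by N: 131961.51 / 1404 = 93.9897... → 93.99.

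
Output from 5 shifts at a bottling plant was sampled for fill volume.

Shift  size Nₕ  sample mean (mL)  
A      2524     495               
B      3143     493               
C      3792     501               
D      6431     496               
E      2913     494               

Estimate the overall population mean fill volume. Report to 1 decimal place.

496.1

N = 2524 + 3143 + 3792 + 6431 + 2913 = 18803.
Overall mean = Σ (Nₕ/N)·x̄ₕ — weight by population share, not a simple average.
Σ Nₕx̄ₕ = 2524·495 + 3143·493 + 3792·501 + 6431·496 + 2913·494 = 1249380 + 1549499 + 1899792 + 3189776 + 1439022 = 9327469.
Divide by N: 9327469 / 18803 = 496.063... → 496.1.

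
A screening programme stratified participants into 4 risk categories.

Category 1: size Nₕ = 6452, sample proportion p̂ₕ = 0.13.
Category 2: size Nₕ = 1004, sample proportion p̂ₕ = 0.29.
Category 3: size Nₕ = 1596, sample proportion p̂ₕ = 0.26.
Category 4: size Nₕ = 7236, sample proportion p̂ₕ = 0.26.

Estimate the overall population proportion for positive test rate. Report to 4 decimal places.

0.2104

Wₕ = Nₕ/N with N = 16288: 0.3961, 0.0616, 0.0980, 0.4443.
p̂_st = 0.3961·0.13 + 0.0616·0.29 + 0.0980·0.26 + 0.4443·0.26 ≈ 0.210354... → 0.2104.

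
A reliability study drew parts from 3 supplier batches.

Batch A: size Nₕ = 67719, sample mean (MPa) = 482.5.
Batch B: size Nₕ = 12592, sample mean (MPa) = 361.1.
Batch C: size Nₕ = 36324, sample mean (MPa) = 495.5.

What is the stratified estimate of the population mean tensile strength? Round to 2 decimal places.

473.44

x̄_st = (Σ Nₕx̄ₕ) / (Σ Nₕ) = (67719·482.5 + 12592·361.1 + 36324·495.5) / 116635
= 55219930.7 / 116635 = 473.4422... → 473.44.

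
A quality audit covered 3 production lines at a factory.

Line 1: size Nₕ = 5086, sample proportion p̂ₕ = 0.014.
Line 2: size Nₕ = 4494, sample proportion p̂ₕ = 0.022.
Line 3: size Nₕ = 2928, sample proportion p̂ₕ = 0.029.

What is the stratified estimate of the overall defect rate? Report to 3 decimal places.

N = 5086 + 4494 + 2928 = 12508.
Overall proportion = Σ (Nₕ/N)·p̂ₕ.
Σ Nₕp̂ₕ = 71.204 + 98.868 + 84.912 = 254.984.
254.984 / 12508 = 0.02039... → 0.020.

0.020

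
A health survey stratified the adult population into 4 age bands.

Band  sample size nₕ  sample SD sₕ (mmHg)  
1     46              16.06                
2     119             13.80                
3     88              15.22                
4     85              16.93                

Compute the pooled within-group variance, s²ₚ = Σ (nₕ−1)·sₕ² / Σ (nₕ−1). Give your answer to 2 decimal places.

1: (46−1)·16.06² = 45·257.9236 = 11606.562
2: (119−1)·13.80² = 118·190.44 = 22471.92
3: (88−1)·15.22² = 87·231.6484 = 20153.4108
4: (85−1)·16.93² = 84·286.6249 = 24076.4916
Numerator = 78308.3844; denominator = Σ(nₕ−1) = 334.
s²ₚ = 78308.3844/334 = 234.4562... → 234.46.

234.46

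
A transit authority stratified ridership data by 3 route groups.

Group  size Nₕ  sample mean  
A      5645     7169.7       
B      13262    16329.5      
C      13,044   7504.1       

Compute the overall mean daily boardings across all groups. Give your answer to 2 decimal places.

N = 31951; weights Wₕ = Nₕ/N = (0.1767, 0.4151, 0.4083).
x̄_st = Σ Wₕ·x̄ₕ = 0.1767·7169.7 + 0.4151·16329.5 + 0.4083·7504.1 ≈ 11108.2052...
→ 11108.21.

11108.21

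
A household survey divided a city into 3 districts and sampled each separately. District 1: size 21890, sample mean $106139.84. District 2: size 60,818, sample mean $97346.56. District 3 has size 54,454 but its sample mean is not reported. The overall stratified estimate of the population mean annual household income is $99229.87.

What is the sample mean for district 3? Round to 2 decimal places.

98555.54

N = 21890 + 60818 + 54454 = 137162.
Overall total = μ·N = 99229.87·137162 = 13610567428.94.
Subtract the known strata: 21890·106139.84 + 60818·97346.56 = 8243824183.68.
Remaining total for district 3: 13610567428.94 − 8243824183.68 = 5366743245.26.
Divide by its size: 5366743245.26 / 54454 = 98555.5376... → 98555.54.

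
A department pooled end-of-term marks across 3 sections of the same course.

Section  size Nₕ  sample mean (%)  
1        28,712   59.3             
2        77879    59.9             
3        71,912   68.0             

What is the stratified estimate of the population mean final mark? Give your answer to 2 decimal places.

N = 178503; weights Wₕ = Nₕ/N = (0.1608, 0.4363, 0.4029).
x̄_st = Σ Wₕ·x̄ₕ = 0.1608·59.3 + 0.4363·59.9 + 0.4029·68.0 ≈ 63.0667...
→ 63.07.

63.07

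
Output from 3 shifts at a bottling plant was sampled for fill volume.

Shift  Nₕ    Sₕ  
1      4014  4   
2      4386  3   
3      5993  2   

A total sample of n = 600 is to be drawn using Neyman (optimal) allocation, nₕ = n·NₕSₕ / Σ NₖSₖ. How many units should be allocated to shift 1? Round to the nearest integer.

234

1: NₕSₕ = 4014·4 = 16056
2: NₕSₕ = 4386·3 = 13158
3: NₕSₕ = 5993·2 = 11986
Σ NₕSₕ = 41200.
n_1 = 600·16056/41200 = 233.825... → 234.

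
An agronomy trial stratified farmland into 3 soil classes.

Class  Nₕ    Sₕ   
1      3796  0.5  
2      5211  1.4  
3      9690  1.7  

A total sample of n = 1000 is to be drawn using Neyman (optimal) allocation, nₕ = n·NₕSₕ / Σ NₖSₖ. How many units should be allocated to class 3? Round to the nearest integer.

642

1: NₕSₕ = 3796·0.5 = 1898
2: NₕSₕ = 5211·1.4 = 7295.4
3: NₕSₕ = 9690·1.7 = 16473
Σ NₕSₕ = 25666.4.
n_3 = 1000·16473/25666.4 = 641.812... → 642.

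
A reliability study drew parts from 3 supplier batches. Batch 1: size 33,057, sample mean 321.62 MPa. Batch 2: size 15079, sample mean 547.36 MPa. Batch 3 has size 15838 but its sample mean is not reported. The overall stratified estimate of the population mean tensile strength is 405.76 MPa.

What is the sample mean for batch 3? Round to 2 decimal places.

446.56

Σ Nₕx̄ₕ = N·μ, so 15838·x̄_3 = 63974·405.76 − (33057·321.62 + 15079·547.36).
= 25958090.24 − 18885433.78 = 7072656.46.
x̄_3 = 7072656.46 / 15838 = 446.5625... → 446.56.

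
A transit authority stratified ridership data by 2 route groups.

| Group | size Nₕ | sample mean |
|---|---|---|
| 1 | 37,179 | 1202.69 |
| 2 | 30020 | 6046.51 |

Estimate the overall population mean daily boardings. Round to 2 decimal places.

3366.58

N = 67199; weights Wₕ = Nₕ/N = (0.5533, 0.4467).
x̄_st = Σ Wₕ·x̄ₕ = 0.5533·1202.69 + 0.4467·6046.51 ≈ 3366.5835...
→ 3366.58.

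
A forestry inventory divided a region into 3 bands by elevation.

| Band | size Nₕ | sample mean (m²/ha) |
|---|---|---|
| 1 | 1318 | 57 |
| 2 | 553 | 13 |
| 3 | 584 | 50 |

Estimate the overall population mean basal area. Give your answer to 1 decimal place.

x̄_st = (Σ Nₕx̄ₕ) / (Σ Nₕ) = (1318·57 + 553·13 + 584·50) / 2455
= 111515 / 2455 = 45.424... → 45.4.

45.4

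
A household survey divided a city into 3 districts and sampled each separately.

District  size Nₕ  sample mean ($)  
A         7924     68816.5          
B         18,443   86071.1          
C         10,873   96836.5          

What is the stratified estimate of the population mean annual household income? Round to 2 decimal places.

x̄_st = (Σ Nₕx̄ₕ) / (Σ Nₕ) = (7924·68816.5 + 18443·86071.1 + 10873·96836.5) / 37240
= 3185614507.8 / 37240 = 85542.8171... → 85542.82.

85542.82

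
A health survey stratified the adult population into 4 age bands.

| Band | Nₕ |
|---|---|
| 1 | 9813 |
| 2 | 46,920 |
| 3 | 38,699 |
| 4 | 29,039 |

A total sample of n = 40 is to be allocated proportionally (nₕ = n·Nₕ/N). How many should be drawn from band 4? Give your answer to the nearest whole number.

N = 9813 + 46920 + 38699 + 29039 = 124471.
n_4 = 40·29039/124471 = 9.332... → 9.

9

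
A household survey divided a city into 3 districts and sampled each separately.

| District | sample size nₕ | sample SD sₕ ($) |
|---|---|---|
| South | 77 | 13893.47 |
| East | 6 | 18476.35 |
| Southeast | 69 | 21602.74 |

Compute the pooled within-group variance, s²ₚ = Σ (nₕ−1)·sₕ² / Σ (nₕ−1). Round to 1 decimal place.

322893783.5

Degrees of freedom: 76 + 5 + 68 = 149.
Σ(nₕ−1)sₕ² = 76·193028508.6409 + 5·341375509.3225 + 68·466678375.5076 = 48111173737.8377.
s²ₚ = 48111173737.8377 / 149 = 322893783.475... → 322893783.5.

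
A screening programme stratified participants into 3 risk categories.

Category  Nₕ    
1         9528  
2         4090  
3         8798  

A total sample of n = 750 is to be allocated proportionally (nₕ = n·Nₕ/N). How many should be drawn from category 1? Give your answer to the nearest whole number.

319

Share of category 1 = 9528/22416 = 0.42505.
Allocate 750 × 0.42505 = 318.790... → 319.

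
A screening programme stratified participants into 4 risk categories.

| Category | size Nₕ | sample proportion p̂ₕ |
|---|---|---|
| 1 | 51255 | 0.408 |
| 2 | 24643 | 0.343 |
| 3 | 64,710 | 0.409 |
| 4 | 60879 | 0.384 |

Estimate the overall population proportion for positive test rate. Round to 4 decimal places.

0.3931

Wₕ = Nₕ/N with N = 201487: 0.2544, 0.1223, 0.3212, 0.3021.
p̂_st = 0.2544·0.408 + 0.1223·0.343 + 0.3212·0.409 + 0.3021·0.384 ≈ 0.393120... → 0.3931.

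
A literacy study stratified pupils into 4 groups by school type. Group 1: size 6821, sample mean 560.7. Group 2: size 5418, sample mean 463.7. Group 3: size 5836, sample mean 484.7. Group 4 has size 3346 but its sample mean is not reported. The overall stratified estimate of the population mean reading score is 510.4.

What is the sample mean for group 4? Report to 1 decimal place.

528.3

Σ Nₕx̄ₕ = N·μ, so 3346·x̄_4 = 21421·510.4 − (6821·560.7 + 5418·463.7 + 5836·484.7).
= 10933278.4 − 9165570.5 = 1767707.9.
x̄_4 = 1767707.9 / 3346 = 528.305... → 528.3.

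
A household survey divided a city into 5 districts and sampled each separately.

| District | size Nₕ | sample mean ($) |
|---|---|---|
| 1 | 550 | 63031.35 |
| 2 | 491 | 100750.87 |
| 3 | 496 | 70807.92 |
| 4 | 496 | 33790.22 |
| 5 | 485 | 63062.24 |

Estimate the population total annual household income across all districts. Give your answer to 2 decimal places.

Population total = Σ Nₕ·x̄ₕ (each stratum's size times its mean).
550·63031.35 + 491·100750.87 + 496·70807.92 + 496·33790.22 + 485·63062.24 = 34667242.5 + 49468677.17 + 35120728.32 + 16759949.12 + 30585186.4 = 166601783.51.

166601783.51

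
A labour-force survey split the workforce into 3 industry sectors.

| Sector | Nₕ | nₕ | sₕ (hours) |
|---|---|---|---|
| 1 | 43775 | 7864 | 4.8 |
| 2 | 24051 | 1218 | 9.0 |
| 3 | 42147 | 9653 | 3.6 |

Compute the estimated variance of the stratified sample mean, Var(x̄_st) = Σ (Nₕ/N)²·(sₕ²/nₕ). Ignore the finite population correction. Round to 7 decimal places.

N = 109973; Wₕ = Nₕ/N.
sector 1: (43775/109973)²·4.8²/7864 = 0.0004642150
sector 2: (24051/109973)²·9.0²/1218 = 0.0031807670
sector 3: (42147/109973)²·3.6²/9653 = 0.0001971986
Sum = 0.0038421806 → 0.0038422.

0.0038422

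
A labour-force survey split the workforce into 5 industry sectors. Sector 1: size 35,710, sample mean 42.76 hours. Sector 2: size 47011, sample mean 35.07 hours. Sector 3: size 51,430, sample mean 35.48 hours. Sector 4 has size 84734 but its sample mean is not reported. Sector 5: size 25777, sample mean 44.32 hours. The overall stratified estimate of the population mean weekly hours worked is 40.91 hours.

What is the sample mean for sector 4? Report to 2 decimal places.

Σ Nₕx̄ₕ = N·μ, so 84734·x̄_4 = 244662·40.91 − (35710·42.76 + 47011·35.07 + 51430·35.48 + 25777·44.32).
= 10009122.42 − 6142808.41 = 3866314.01.
x̄_4 = 3866314.01 / 84734 = 45.6288... → 45.63.

45.63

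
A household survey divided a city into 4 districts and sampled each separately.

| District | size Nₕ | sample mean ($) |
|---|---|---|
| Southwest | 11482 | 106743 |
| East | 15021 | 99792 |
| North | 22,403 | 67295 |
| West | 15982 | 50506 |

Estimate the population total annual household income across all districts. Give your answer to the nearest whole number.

Estimate total by summing Nₕ·x̄ₕ over strata.
11482·106743 + 15021·99792 + 22403·67295 + 15982·50506 = 1225623126 + 1498975632 + 1507609885 + 807186892 = 5039395535.

5039395535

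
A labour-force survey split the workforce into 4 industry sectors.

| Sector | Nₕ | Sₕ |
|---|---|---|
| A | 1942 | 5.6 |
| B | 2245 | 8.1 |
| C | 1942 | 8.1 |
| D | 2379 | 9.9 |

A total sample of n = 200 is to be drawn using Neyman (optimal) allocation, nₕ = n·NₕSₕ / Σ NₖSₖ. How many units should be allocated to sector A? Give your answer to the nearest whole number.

A: NₕSₕ = 1942·5.6 = 10875.2
B: NₕSₕ = 2245·8.1 = 18184.5
C: NₕSₕ = 1942·8.1 = 15730.2
D: NₕSₕ = 2379·9.9 = 23552.1
Σ NₕSₕ = 68342.
n_A = 200·10875.2/68342 = 31.826... → 32.

32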